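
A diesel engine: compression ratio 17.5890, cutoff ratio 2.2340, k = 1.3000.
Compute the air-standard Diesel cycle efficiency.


r^(k-1) = 2.3636
rc^k = 2.8432
eta = 0.5139 = 51.3881%

51.3881%


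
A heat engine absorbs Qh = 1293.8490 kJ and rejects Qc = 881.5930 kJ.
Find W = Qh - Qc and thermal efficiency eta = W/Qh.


W = 1293.8490 - 881.5930 = 412.2560 kJ
eta = 412.2560 / 1293.8490 = 0.3186 = 31.8628%

W = 412.2560 kJ, eta = 31.8628%


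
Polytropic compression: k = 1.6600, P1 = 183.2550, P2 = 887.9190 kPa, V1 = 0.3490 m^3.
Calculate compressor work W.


(k-1)/k = 0.3976
(P2/P1)^exp = 1.8727
W = 2.5152 * 183.2550 * 0.3490 * (1.8727 - 1) = 140.3868 kJ

140.3868 kJ


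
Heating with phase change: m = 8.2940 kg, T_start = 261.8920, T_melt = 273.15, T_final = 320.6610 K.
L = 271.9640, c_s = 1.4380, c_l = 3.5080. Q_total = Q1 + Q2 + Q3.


Q1 (sensible, solid) = 8.2940 * 1.4380 * 11.2580 = 134.2716 kJ
Q2 (latent) = 8.2940 * 271.9640 = 2255.6694 kJ
Q3 (sensible, liquid) = 8.2940 * 3.5080 * 47.5110 = 1382.3493 kJ
Q_total = 3772.2903 kJ

3772.2903 kJ


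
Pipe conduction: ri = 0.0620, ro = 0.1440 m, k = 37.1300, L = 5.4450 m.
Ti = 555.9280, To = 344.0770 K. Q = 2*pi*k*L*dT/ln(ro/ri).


dT = 211.8510 K
ln(ro/ri) = 0.8427
Q = 2*pi*37.1300*5.4450*211.8510 / 0.8427 = 319353.0681 W

319353.0681 W


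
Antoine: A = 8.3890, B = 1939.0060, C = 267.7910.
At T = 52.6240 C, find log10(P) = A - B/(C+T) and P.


C+T = 320.4150
B/(C+T) = 6.0515
log10(P) = 8.3890 - 6.0515 = 2.3375
P = 10^2.3375 = 217.4975 mmHg

217.4975 mmHg


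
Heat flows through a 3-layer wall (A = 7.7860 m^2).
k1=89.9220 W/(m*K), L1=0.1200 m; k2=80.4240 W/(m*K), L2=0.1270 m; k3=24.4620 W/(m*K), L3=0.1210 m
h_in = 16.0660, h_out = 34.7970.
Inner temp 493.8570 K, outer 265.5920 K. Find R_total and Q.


R_conv_in = 1/(16.0660*7.7860) = 0.0080
R_1 = 0.1200/(89.9220*7.7860) = 0.0002
R_2 = 0.1270/(80.4240*7.7860) = 0.0002
R_3 = 0.1210/(24.4620*7.7860) = 0.0006
R_conv_out = 1/(34.7970*7.7860) = 0.0037
R_total = 0.0127 K/W
Q = 228.2650 / 0.0127 = 17981.0368 W

R_total = 0.0127 K/W, Q = 17981.0368 W


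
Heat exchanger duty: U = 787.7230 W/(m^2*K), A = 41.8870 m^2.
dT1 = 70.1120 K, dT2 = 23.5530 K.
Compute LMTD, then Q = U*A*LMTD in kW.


LMTD = 42.6818 K
Q = 787.7230 * 41.8870 * 42.6818 = 1408299.6411 W = 1408.2996 kW

1408.2996 kW


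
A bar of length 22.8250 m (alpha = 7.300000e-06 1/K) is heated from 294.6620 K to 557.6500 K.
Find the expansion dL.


dT = 262.9880 K
dL = 7.300000e-06 * 22.8250 * 262.9880 = 0.043820 m
L_final = 22.868820 m

dL = 0.043820 m


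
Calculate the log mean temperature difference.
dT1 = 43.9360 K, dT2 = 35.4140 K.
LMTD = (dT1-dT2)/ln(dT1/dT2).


dT1/dT2 = 1.2406
ln(dT1/dT2) = 0.2156
LMTD = 8.5220 / 0.2156 = 39.5220 K

39.5220 K


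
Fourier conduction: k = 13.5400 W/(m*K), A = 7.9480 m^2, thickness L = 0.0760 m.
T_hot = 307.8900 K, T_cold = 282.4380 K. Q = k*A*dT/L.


dT = 25.4520 K
Q = 13.5400 * 7.9480 * 25.4520 / 0.0760 = 36040.0052 W

36040.0052 W


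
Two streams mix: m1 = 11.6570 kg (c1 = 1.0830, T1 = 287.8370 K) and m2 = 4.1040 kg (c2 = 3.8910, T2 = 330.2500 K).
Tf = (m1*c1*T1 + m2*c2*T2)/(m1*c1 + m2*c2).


num = 8907.4584
den = 28.5932
Tf = 311.5237 K

311.5237 K


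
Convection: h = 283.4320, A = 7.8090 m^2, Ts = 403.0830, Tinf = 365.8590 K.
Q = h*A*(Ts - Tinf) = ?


dT = 37.2240 K
Q = 283.4320 * 7.8090 * 37.2240 = 82388.6418 W

82388.6418 W


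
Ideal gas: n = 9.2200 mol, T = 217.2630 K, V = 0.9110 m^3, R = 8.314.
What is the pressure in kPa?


P = nRT/V = 9.2200 * 8.314 * 217.2630 / 0.9110
= 16654.3126 / 0.9110 = 18281.3531 Pa = 18.2814 kPa

18.2814 kPa


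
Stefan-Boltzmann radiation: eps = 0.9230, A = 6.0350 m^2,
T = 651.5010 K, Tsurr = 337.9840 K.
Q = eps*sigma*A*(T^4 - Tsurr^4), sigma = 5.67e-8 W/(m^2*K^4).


T^4 = 1.8016e+11
Tsurr^4 = 1.3049e+10
Q = 0.9230 * 5.67e-8 * 6.0350 * 1.6711e+11 = 52779.9078 W

52779.9078 W


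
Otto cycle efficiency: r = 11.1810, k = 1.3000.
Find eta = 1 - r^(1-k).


r^(k-1) = 2.0632
eta = 1 - 1/2.0632 = 0.5153 = 51.5319%

51.5319%


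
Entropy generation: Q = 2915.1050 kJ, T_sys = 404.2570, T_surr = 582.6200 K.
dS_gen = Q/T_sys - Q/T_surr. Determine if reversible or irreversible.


dS_sys = 2915.1050/404.2570 = 7.2110 kJ/K
dS_surr = -2915.1050/582.6200 = -5.0034 kJ/K
dS_gen = 7.2110 - 5.0034 = 2.2076 kJ/K (irreversible)

dS_gen = 2.2076 kJ/K, irreversible


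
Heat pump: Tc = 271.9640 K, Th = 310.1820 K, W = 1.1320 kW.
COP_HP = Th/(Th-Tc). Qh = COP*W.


COP = 310.1820 / 38.2180 = 8.1161
Qh = 8.1161 * 1.1320 = 9.1875 kW

COP = 8.1161, Qh = 9.1875 kW


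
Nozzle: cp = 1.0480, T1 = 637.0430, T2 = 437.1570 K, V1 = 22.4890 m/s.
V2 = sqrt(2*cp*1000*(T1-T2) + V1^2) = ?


dT = 199.8860 K
2*cp*1000*dT = 418961.0560
V1^2 = 505.7551
V2 = sqrt(419466.8111) = 647.6626 m/s

647.6626 m/s


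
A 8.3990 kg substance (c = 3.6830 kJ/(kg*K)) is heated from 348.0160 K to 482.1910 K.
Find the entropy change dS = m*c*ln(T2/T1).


T2/T1 = 1.3855
ln(T2/T1) = 0.3261
dS = 8.3990 * 3.6830 * 0.3261 = 10.0872 kJ/K

10.0872 kJ/K


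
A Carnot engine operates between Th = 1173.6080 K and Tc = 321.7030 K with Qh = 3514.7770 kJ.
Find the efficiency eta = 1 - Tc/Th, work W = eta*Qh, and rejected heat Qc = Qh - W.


eta = 1 - 321.7030/1173.6080 = 0.7259
W = 0.7259 * 3514.7770 = 2551.3256 kJ
Qc = 3514.7770 - 2551.3256 = 963.4514 kJ

eta = 72.5885%, W = 2551.3256 kJ, Qc = 963.4514 kJ


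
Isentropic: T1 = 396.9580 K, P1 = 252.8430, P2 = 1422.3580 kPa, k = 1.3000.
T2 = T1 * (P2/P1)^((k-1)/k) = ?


(k-1)/k = 0.2308
(P2/P1)^exp = 1.4897
T2 = 396.9580 * 1.4897 = 591.3682 K

591.3682 K


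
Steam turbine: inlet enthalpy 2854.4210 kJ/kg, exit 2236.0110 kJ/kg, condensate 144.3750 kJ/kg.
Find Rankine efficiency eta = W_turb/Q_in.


W = 618.4100 kJ/kg
Q_in = 2710.0460 kJ/kg
eta = 0.2282 = 22.8192%

eta = 22.8192%


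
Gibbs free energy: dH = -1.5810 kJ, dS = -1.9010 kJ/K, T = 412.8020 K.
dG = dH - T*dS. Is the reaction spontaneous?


T*dS = 412.8020 * -1.9010 = -784.7366 kJ
dG = -1.5810 + 784.7366 = 783.1556 kJ (non-spontaneous)

dG = 783.1556 kJ, non-spontaneous


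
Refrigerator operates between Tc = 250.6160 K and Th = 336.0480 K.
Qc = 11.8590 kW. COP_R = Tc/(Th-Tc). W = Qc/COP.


COP = 250.6160 / 85.4320 = 2.9335
W = 11.8590 / 2.9335 = 4.0426 kW

COP = 2.9335, W = 4.0426 kW


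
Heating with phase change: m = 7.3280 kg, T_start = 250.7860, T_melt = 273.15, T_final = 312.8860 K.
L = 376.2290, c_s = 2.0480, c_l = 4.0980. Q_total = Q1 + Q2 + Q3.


Q1 (sensible, solid) = 7.3280 * 2.0480 * 22.3640 = 335.6332 kJ
Q2 (latent) = 7.3280 * 376.2290 = 2757.0061 kJ
Q3 (sensible, liquid) = 7.3280 * 4.0980 * 39.7360 = 1193.2778 kJ
Q_total = 4285.9171 kJ

4285.9171 kJ


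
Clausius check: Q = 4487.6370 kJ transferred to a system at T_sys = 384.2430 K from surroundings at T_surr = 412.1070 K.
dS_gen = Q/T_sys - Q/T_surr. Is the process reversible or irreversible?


dS_sys = 4487.6370/384.2430 = 11.6792 kJ/K
dS_surr = -4487.6370/412.1070 = -10.8895 kJ/K
dS_gen = 11.6792 - 10.8895 = 0.7897 kJ/K (irreversible)

dS_gen = 0.7897 kJ/K, irreversible


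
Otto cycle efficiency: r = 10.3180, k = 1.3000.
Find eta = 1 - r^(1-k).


r^(k-1) = 2.0141
eta = 1 - 1/2.0141 = 0.5035 = 50.3498%

50.3498%


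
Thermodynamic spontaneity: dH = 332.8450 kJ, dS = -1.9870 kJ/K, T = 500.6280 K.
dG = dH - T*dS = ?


T*dS = 500.6280 * -1.9870 = -994.7478 kJ
dG = 332.8450 + 994.7478 = 1327.5928 kJ (non-spontaneous)

dG = 1327.5928 kJ, non-spontaneous


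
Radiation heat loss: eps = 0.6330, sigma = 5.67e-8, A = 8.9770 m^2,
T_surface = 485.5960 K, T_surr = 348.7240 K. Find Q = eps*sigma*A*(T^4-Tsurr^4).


T^4 = 5.5603e+10
Tsurr^4 = 1.4789e+10
Q = 0.6330 * 5.67e-8 * 8.9770 * 4.0815e+10 = 13150.2580 W

13150.2580 W


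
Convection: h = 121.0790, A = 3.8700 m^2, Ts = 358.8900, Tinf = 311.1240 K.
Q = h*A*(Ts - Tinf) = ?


dT = 47.7660 K
Q = 121.0790 * 3.8700 * 47.7660 = 22381.9883 W

22381.9883 W


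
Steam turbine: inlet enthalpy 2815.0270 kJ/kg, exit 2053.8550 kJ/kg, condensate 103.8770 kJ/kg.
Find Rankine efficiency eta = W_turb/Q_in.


W = 761.1720 kJ/kg
Q_in = 2711.1500 kJ/kg
eta = 0.2808 = 28.0756%

eta = 28.0756%


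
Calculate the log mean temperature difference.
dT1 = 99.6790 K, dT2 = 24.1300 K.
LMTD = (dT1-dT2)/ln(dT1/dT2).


dT1/dT2 = 4.1309
ln(dT1/dT2) = 1.4185
LMTD = 75.5490 / 1.4185 = 53.2598 K

53.2598 K


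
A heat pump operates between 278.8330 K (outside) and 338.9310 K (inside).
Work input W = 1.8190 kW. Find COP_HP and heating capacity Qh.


COP = 338.9310 / 60.0980 = 5.6396
Qh = 5.6396 * 1.8190 = 10.2585 kW

COP = 5.6396, Qh = 10.2585 kW


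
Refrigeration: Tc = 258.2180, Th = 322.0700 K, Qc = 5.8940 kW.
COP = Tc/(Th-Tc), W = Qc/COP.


COP = 258.2180 / 63.8520 = 4.0440
W = 5.8940 / 4.0440 = 1.4575 kW

COP = 4.0440, W = 1.4575 kW


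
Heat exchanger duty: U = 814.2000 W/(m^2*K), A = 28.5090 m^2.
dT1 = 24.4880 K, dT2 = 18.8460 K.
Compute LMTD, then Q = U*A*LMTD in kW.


LMTD = 21.5440 K
Q = 814.2000 * 28.5090 * 21.5440 = 500080.2074 W = 500.0802 kW

500.0802 kW


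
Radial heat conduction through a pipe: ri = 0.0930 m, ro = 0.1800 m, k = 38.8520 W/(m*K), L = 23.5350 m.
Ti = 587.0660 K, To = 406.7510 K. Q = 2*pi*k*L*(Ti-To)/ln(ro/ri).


dT = 180.3150 K
ln(ro/ri) = 0.6604
Q = 2*pi*38.8520*23.5350*180.3150 / 0.6604 = 1568773.6502 W

1568773.6502 W


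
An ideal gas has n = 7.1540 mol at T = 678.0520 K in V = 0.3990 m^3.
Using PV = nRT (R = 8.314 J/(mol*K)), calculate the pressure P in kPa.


P = nRT/V = 7.1540 * 8.314 * 678.0520 / 0.3990
= 40329.4182 / 0.3990 = 101076.2362 Pa = 101.0762 kPa

101.0762 kPa


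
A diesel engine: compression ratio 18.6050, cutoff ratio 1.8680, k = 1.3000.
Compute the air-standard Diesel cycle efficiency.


r^(k-1) = 2.4037
rc^k = 2.2531
eta = 0.5380 = 53.7991%

53.7991%


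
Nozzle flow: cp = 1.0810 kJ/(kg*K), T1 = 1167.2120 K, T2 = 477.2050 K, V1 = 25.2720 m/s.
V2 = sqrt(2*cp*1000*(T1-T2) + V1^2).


dT = 690.0070 K
2*cp*1000*dT = 1491795.1340
V1^2 = 638.6740
V2 = sqrt(1492433.8080) = 1221.6521 m/s

1221.6521 m/s


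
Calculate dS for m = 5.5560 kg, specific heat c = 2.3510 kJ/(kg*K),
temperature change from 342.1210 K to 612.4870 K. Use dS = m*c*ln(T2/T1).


T2/T1 = 1.7903
ln(T2/T1) = 0.5824
dS = 5.5560 * 2.3510 * 0.5824 = 7.6069 kJ/K

7.6069 kJ/K


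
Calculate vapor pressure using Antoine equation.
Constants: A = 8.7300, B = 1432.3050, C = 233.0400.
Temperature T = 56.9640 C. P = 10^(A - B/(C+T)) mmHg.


C+T = 290.0040
B/(C+T) = 4.9389
log10(P) = 8.7300 - 4.9389 = 3.7911
P = 10^3.7911 = 6181.3789 mmHg

6181.3789 mmHg


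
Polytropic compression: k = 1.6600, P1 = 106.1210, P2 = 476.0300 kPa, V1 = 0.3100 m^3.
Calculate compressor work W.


(k-1)/k = 0.3976
(P2/P1)^exp = 1.8162
W = 2.5152 * 106.1210 * 0.3100 * (1.8162 - 1) = 67.5338 kJ

67.5338 kJ


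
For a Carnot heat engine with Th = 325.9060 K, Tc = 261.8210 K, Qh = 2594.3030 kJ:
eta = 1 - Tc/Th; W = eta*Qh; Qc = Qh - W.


eta = 1 - 261.8210/325.9060 = 0.1966
W = 0.1966 * 2594.3030 = 510.1345 kJ
Qc = 2594.3030 - 510.1345 = 2084.1685 kJ

eta = 19.6636%, W = 510.1345 kJ, Qc = 2084.1685 kJ


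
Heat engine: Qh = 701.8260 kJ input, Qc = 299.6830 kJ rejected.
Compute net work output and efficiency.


W = 701.8260 - 299.6830 = 402.1430 kJ
eta = 402.1430 / 701.8260 = 0.5730 = 57.2995%

W = 402.1430 kJ, eta = 57.2995%


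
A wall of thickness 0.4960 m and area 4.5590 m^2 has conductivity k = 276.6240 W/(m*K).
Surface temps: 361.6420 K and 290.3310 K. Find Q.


dT = 71.3110 K
Q = 276.6240 * 4.5590 * 71.3110 / 0.4960 = 181315.2359 W

181315.2359 W


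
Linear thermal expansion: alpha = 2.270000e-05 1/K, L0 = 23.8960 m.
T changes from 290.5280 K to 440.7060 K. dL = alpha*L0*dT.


dT = 150.1780 K
dL = 2.270000e-05 * 23.8960 * 150.1780 = 0.081462 m
L_final = 23.977462 m

dL = 0.081462 m


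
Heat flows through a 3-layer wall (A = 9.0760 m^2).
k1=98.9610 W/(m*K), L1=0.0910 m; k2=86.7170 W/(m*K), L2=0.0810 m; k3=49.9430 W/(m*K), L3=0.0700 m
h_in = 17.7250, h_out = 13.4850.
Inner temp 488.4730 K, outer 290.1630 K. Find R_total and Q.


R_conv_in = 1/(17.7250*9.0760) = 0.0062
R_1 = 0.0910/(98.9610*9.0760) = 0.0001
R_2 = 0.0810/(86.7170*9.0760) = 0.0001
R_3 = 0.0700/(49.9430*9.0760) = 0.0002
R_conv_out = 1/(13.4850*9.0760) = 0.0082
R_total = 0.0147 K/W
Q = 198.3100 / 0.0147 = 13448.9466 W

R_total = 0.0147 K/W, Q = 13448.9466 W


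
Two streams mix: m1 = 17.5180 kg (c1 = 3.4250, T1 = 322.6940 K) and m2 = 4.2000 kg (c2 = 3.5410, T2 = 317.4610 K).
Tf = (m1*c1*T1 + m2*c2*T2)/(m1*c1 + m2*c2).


num = 24082.7092
den = 74.8714
Tf = 321.6545 K

321.6545 K


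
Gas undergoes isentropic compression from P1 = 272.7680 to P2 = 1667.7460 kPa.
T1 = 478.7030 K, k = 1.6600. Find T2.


(k-1)/k = 0.3976
(P2/P1)^exp = 2.0542
T2 = 478.7030 * 2.0542 = 983.3451 K

983.3451 K


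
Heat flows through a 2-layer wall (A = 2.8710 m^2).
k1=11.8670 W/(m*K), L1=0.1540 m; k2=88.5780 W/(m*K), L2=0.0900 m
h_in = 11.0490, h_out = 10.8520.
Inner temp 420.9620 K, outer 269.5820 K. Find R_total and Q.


R_conv_in = 1/(11.0490*2.8710) = 0.0315
R_1 = 0.1540/(11.8670*2.8710) = 0.0045
R_2 = 0.0900/(88.5780*2.8710) = 0.0004
R_conv_out = 1/(10.8520*2.8710) = 0.0321
R_total = 0.0685 K/W
Q = 151.3800 / 0.0685 = 2210.1005 W

R_total = 0.0685 K/W, Q = 2210.1005 W


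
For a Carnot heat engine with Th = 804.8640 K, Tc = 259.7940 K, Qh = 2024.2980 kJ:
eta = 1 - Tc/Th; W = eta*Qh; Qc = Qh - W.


eta = 1 - 259.7940/804.8640 = 0.6772
W = 0.6772 * 2024.2980 = 1370.8951 kJ
Qc = 2024.2980 - 1370.8951 = 653.4029 kJ

eta = 67.7220%, W = 1370.8951 kJ, Qc = 653.4029 kJ


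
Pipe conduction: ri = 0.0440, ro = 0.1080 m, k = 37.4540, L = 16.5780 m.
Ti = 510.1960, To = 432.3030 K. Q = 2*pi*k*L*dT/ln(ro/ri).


dT = 77.8930 K
ln(ro/ri) = 0.8979
Q = 2*pi*37.4540*16.5780*77.8930 / 0.8979 = 338423.5305 W

338423.5305 W


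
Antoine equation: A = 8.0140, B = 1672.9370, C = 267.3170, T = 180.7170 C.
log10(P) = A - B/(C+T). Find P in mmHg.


C+T = 448.0340
B/(C+T) = 3.7340
log10(P) = 8.0140 - 3.7340 = 4.2800
P = 10^4.2800 = 19056.7574 mmHg

19056.7574 mmHg


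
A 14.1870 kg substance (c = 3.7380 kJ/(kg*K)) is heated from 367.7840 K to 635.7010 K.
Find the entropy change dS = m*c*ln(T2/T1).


T2/T1 = 1.7285
ln(T2/T1) = 0.5472
dS = 14.1870 * 3.7380 * 0.5472 = 29.0203 kJ/K

29.0203 kJ/K


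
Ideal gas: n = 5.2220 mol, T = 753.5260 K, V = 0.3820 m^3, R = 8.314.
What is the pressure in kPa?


P = nRT/V = 5.2220 * 8.314 * 753.5260 / 0.3820
= 32714.8648 / 0.3820 = 85641.0073 Pa = 85.6410 kPa

85.6410 kPa


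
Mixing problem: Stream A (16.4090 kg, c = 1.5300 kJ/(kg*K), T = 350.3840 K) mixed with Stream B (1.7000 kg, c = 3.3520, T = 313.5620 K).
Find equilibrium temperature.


num = 10583.4618
den = 30.8042
Tf = 343.5724 K

343.5724 K


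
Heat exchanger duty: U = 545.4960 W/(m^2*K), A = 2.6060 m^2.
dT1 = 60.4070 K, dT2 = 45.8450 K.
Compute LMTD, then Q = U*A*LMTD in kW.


LMTD = 52.7917 K
Q = 545.4960 * 2.6060 * 52.7917 = 75046.6955 W = 75.0467 kW

75.0467 kW


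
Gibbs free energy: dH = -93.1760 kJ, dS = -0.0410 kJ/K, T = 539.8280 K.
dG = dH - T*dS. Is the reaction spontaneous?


T*dS = 539.8280 * -0.0410 = -22.1329 kJ
dG = -93.1760 + 22.1329 = -71.0431 kJ (spontaneous)

dG = -71.0431 kJ, spontaneous


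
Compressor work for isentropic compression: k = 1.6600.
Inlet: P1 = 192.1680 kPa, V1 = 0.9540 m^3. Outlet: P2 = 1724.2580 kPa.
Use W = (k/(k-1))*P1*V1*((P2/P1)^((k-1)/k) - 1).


(k-1)/k = 0.3976
(P2/P1)^exp = 2.3926
W = 2.5152 * 192.1680 * 0.9540 * (2.3926 - 1) = 642.1311 kJ

642.1311 kJ


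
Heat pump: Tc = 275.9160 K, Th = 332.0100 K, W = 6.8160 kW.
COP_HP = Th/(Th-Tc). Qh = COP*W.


COP = 332.0100 / 56.0940 = 5.9188
Qh = 5.9188 * 6.8160 = 40.3426 kW

COP = 5.9188, Qh = 40.3426 kW


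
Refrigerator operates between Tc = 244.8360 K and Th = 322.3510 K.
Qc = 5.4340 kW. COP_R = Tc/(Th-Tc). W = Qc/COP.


COP = 244.8360 / 77.5150 = 3.1586
W = 5.4340 / 3.1586 = 1.7204 kW

COP = 3.1586, W = 1.7204 kW


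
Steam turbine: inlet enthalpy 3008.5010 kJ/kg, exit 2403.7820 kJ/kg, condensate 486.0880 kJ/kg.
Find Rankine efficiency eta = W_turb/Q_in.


W = 604.7190 kJ/kg
Q_in = 2522.4130 kJ/kg
eta = 0.2397 = 23.9738%

eta = 23.9738%


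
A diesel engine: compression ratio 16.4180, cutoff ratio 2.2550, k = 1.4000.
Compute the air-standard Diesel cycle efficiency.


r^(k-1) = 3.0629
rc^k = 3.1218
eta = 0.6057 = 60.5720%

60.5720%


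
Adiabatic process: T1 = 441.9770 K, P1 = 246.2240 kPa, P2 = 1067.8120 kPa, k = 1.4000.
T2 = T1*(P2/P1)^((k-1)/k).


(k-1)/k = 0.2857
(P2/P1)^exp = 1.5207
T2 = 441.9770 * 1.5207 = 672.1197 K

672.1197 K


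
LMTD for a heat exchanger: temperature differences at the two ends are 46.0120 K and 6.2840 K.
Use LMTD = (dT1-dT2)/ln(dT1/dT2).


dT1/dT2 = 7.3221
ln(dT1/dT2) = 1.9909
LMTD = 39.7280 / 1.9909 = 19.9548 K

19.9548 K


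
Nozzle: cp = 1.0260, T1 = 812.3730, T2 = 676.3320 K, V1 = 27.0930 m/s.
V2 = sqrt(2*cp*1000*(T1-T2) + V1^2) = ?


dT = 136.0410 K
2*cp*1000*dT = 279156.1320
V1^2 = 734.0306
V2 = sqrt(279890.1626) = 529.0465 m/s

529.0465 m/s


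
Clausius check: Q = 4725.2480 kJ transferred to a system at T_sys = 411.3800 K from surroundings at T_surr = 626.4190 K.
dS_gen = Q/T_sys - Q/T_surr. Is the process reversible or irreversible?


dS_sys = 4725.2480/411.3800 = 11.4863 kJ/K
dS_surr = -4725.2480/626.4190 = -7.5433 kJ/K
dS_gen = 11.4863 - 7.5433 = 3.9431 kJ/K (irreversible)

dS_gen = 3.9431 kJ/K, irreversible


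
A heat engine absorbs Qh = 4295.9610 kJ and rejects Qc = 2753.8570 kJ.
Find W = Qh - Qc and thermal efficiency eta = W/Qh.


W = 4295.9610 - 2753.8570 = 1542.1040 kJ
eta = 1542.1040 / 4295.9610 = 0.3590 = 35.8966%

W = 1542.1040 kJ, eta = 35.8966%


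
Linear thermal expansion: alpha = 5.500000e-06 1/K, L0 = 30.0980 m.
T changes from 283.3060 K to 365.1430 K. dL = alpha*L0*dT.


dT = 81.8370 K
dL = 5.500000e-06 * 30.0980 * 81.8370 = 0.013547 m
L_final = 30.111547 m

dL = 0.013547 m


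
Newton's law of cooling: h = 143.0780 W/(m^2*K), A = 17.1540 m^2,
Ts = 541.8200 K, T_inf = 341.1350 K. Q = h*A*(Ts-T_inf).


dT = 200.6850 K
Q = 143.0780 * 17.1540 * 200.6850 = 492553.2390 W

492553.2390 W


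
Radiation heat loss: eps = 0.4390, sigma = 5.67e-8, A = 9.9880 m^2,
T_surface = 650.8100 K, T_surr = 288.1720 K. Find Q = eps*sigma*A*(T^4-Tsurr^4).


T^4 = 1.7940e+11
Tsurr^4 = 6.8962e+09
Q = 0.4390 * 5.67e-8 * 9.9880 * 1.7250e+11 = 42886.3511 W

42886.3511 W


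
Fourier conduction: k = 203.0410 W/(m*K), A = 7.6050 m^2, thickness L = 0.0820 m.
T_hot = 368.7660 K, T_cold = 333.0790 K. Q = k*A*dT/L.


dT = 35.6870 K
Q = 203.0410 * 7.6050 * 35.6870 / 0.0820 = 672015.2840 W

672015.2840 W


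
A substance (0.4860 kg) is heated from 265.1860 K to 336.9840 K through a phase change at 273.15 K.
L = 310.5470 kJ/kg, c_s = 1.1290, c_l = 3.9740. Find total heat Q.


Q1 (sensible, solid) = 0.4860 * 1.1290 * 7.9640 = 4.3698 kJ
Q2 (latent) = 0.4860 * 310.5470 = 150.9258 kJ
Q3 (sensible, liquid) = 0.4860 * 3.9740 * 63.8340 = 123.2867 kJ
Q_total = 278.5823 kJ

278.5823 kJ


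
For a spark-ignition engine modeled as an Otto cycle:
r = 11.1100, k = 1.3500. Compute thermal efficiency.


r^(k-1) = 2.3227
eta = 1 - 1/2.3227 = 0.5695 = 56.9473%

56.9473%


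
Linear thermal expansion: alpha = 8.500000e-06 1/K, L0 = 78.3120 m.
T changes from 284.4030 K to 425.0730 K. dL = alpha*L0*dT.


dT = 140.6700 K
dL = 8.500000e-06 * 78.3120 * 140.6700 = 0.093637 m
L_final = 78.405637 m

dL = 0.093637 m


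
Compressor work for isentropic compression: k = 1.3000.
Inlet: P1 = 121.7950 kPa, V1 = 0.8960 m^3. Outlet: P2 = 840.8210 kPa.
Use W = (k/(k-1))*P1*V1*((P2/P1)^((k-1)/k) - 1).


(k-1)/k = 0.2308
(P2/P1)^exp = 1.5618
W = 4.3333 * 121.7950 * 0.8960 * (1.5618 - 1) = 265.6813 kJ

265.6813 kJ


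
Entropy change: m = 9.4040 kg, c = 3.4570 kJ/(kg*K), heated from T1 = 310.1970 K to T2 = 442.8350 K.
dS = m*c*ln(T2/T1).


T2/T1 = 1.4276
ln(T2/T1) = 0.3560
dS = 9.4040 * 3.4570 * 0.3560 = 11.5731 kJ/K

11.5731 kJ/K


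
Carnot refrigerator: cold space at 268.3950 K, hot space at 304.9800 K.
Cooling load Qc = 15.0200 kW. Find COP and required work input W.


COP = 268.3950 / 36.5850 = 7.3362
W = 15.0200 / 7.3362 = 2.0474 kW

COP = 7.3362, W = 2.0474 kW


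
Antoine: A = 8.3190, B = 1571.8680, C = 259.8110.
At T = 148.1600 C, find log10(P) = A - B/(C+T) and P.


C+T = 407.9710
B/(C+T) = 3.8529
log10(P) = 8.3190 - 3.8529 = 4.4661
P = 10^4.4661 = 29248.8298 mmHg

29248.8298 mmHg


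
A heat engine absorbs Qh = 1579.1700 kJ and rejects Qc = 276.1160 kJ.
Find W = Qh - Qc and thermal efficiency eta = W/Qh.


W = 1579.1700 - 276.1160 = 1303.0540 kJ
eta = 1303.0540 / 1579.1700 = 0.8252 = 82.5151%

W = 1303.0540 kJ, eta = 82.5151%


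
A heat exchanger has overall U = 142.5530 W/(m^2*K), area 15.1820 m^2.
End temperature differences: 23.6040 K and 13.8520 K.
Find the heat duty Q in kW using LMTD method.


LMTD = 18.2969 K
Q = 142.5530 * 15.1820 * 18.2969 = 39598.8689 W = 39.5989 kW

39.5989 kW


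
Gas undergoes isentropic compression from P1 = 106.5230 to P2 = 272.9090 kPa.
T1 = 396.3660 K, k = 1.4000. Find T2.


(k-1)/k = 0.2857
(P2/P1)^exp = 1.3084
T2 = 396.3660 * 1.3084 = 518.5993 K

518.5993 K


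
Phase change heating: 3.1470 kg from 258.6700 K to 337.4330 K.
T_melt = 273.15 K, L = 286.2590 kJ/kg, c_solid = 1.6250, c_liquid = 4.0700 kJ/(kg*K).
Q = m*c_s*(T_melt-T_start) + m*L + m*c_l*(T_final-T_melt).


Q1 (sensible, solid) = 3.1470 * 1.6250 * 14.4800 = 74.0489 kJ
Q2 (latent) = 3.1470 * 286.2590 = 900.8571 kJ
Q3 (sensible, liquid) = 3.1470 * 4.0700 * 64.2830 = 823.3553 kJ
Q_total = 1798.2613 kJ

1798.2613 kJ


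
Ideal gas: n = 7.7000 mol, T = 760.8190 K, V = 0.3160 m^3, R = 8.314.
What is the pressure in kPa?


P = nRT/V = 7.7000 * 8.314 * 760.8190 / 0.3160
= 48705.9586 / 0.3160 = 154132.7803 Pa = 154.1328 kPa

154.1328 kPa


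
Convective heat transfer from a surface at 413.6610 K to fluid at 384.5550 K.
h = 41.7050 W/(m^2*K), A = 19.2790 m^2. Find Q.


dT = 29.1060 K
Q = 41.7050 * 19.2790 * 29.1060 = 23402.1174 W

23402.1174 W


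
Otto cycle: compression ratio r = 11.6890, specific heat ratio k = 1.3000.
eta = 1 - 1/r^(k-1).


r^(k-1) = 2.0909
eta = 1 - 1/2.0909 = 0.5217 = 52.1737%

52.1737%


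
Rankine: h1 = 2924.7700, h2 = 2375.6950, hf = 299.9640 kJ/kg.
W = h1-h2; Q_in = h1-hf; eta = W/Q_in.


W = 549.0750 kJ/kg
Q_in = 2624.8060 kJ/kg
eta = 0.2092 = 20.9187%

eta = 20.9187%


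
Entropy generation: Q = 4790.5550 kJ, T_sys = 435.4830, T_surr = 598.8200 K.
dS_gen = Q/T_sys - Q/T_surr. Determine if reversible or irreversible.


dS_sys = 4790.5550/435.4830 = 11.0006 kJ/K
dS_surr = -4790.5550/598.8200 = -8.0000 kJ/K
dS_gen = 11.0006 - 8.0000 = 3.0006 kJ/K (irreversible)

dS_gen = 3.0006 kJ/K, irreversible


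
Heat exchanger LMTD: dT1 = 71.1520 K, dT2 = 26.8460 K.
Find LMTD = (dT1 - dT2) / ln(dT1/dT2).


dT1/dT2 = 2.6504
ln(dT1/dT2) = 0.9747
LMTD = 44.3060 / 0.9747 = 45.4560 K

45.4560 K


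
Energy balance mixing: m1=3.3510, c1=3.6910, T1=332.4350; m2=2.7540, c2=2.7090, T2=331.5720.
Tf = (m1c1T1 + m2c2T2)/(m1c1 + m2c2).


num = 6585.4573
den = 19.8291
Tf = 332.1103 K

332.1103 K


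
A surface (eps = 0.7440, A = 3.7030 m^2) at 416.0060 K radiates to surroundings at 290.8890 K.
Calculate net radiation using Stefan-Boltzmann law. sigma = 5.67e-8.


T^4 = 2.9950e+10
Tsurr^4 = 7.1599e+09
Q = 0.7440 * 5.67e-8 * 3.7030 * 2.2790e+10 = 3560.0596 W

3560.0596 W


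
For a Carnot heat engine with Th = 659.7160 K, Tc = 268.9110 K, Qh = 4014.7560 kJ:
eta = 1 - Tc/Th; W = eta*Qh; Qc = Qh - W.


eta = 1 - 268.9110/659.7160 = 0.5924
W = 0.5924 * 4014.7560 = 2378.2760 kJ
Qc = 4014.7560 - 2378.2760 = 1636.4800 kJ

eta = 59.2384%, W = 2378.2760 kJ, Qc = 1636.4800 kJ


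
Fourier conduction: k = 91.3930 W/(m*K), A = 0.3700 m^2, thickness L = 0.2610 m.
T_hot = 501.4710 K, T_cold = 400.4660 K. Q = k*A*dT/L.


dT = 101.0050 K
Q = 91.3930 * 0.3700 * 101.0050 / 0.2610 = 13086.3045 W

13086.3045 W


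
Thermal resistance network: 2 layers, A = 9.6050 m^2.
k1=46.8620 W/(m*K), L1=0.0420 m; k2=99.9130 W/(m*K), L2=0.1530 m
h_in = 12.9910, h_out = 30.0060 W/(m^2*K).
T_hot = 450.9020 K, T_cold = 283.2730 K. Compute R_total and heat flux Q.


R_conv_in = 1/(12.9910*9.6050) = 0.0080
R_1 = 0.0420/(46.8620*9.6050) = 9.3311e-05
R_2 = 0.1530/(99.9130*9.6050) = 0.0002
R_conv_out = 1/(30.0060*9.6050) = 0.0035
R_total = 0.0117 K/W
Q = 167.6290 / 0.0117 = 14282.5134 W

R_total = 0.0117 K/W, Q = 14282.5134 W


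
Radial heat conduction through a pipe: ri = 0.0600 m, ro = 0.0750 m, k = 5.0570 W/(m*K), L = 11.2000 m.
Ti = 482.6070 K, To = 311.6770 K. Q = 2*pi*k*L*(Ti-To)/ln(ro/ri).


dT = 170.9300 K
ln(ro/ri) = 0.2231
Q = 2*pi*5.0570*11.2000*170.9300 / 0.2231 = 272599.3379 W

272599.3379 W


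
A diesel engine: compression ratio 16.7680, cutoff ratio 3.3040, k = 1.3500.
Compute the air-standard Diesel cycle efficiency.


r^(k-1) = 2.6827
rc^k = 5.0200
eta = 0.5182 = 51.8228%

51.8228%


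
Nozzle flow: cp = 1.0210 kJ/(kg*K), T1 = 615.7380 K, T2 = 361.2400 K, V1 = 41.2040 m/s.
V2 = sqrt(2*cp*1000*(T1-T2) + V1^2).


dT = 254.4980 K
2*cp*1000*dT = 519684.9160
V1^2 = 1697.7696
V2 = sqrt(521382.6856) = 722.0683 m/s

722.0683 m/s


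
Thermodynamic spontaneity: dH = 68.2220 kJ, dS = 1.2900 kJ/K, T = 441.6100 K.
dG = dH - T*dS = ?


T*dS = 441.6100 * 1.2900 = 569.6769 kJ
dG = 68.2220 - 569.6769 = -501.4549 kJ (spontaneous)

dG = -501.4549 kJ, spontaneous


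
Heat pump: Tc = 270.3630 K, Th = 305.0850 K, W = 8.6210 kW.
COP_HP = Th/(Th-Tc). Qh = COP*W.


COP = 305.0850 / 34.7220 = 8.7865
Qh = 8.7865 * 8.6210 = 75.7485 kW

COP = 8.7865, Qh = 75.7485 kW


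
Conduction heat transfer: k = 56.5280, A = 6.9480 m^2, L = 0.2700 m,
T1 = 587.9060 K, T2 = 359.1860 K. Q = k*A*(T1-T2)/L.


dT = 228.7200 K
Q = 56.5280 * 6.9480 * 228.7200 / 0.2700 = 332708.4324 W

332708.4324 W


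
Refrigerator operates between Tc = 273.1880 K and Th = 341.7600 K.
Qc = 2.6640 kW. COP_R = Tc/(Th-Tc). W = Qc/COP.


COP = 273.1880 / 68.5720 = 3.9840
W = 2.6640 / 3.9840 = 0.6687 kW

COP = 3.9840, W = 0.6687 kW


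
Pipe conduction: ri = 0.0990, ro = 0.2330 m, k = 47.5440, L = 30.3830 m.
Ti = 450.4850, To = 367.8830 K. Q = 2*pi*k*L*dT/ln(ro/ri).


dT = 82.6020 K
ln(ro/ri) = 0.8559
Q = 2*pi*47.5440*30.3830*82.6020 / 0.8559 = 875919.7850 W

875919.7850 W


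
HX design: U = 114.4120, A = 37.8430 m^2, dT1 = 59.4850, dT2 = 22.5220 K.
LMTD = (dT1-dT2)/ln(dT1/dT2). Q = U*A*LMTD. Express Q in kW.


LMTD = 38.0579 K
Q = 114.4120 * 37.8430 * 38.0579 = 164778.8837 W = 164.7789 kW

164.7789 kW


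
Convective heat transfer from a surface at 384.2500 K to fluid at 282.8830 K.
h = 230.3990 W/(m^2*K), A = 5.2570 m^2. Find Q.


dT = 101.3670 K
Q = 230.3990 * 5.2570 * 101.3670 = 122776.4750 W

122776.4750 W


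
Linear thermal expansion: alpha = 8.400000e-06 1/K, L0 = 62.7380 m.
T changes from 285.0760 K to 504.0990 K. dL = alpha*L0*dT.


dT = 219.0230 K
dL = 8.400000e-06 * 62.7380 * 219.0230 = 0.115425 m
L_final = 62.853425 m

dL = 0.115425 m


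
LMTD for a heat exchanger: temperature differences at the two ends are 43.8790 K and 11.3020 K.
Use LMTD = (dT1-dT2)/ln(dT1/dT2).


dT1/dT2 = 3.8824
ln(dT1/dT2) = 1.3565
LMTD = 32.5770 / 1.3565 = 24.0163 K

24.0163 K


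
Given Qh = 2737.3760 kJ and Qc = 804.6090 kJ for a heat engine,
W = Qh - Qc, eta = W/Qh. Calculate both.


W = 2737.3760 - 804.6090 = 1932.7670 kJ
eta = 1932.7670 / 2737.3760 = 0.7061 = 70.6066%

W = 1932.7670 kJ, eta = 70.6066%


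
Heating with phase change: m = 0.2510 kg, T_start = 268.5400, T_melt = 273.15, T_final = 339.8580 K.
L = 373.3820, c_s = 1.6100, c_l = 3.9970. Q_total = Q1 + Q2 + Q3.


Q1 (sensible, solid) = 0.2510 * 1.6100 * 4.6100 = 1.8629 kJ
Q2 (latent) = 0.2510 * 373.3820 = 93.7189 kJ
Q3 (sensible, liquid) = 0.2510 * 3.9970 * 66.7080 = 66.9246 kJ
Q_total = 162.5064 kJ

162.5064 kJ


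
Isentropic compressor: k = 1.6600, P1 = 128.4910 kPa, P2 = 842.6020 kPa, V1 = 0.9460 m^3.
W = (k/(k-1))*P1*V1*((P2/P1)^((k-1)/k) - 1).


(k-1)/k = 0.3976
(P2/P1)^exp = 2.1122
W = 2.5152 * 128.4910 * 0.9460 * (2.1122 - 1) = 340.0203 kJ

340.0203 kJ


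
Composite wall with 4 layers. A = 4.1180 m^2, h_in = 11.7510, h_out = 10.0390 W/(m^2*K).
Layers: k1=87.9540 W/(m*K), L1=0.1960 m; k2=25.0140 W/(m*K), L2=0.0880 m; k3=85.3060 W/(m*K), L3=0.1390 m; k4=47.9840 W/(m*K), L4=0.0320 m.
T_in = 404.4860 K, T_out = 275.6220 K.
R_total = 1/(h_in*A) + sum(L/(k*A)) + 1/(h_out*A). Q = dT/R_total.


R_conv_in = 1/(11.7510*4.1180) = 0.0207
R_1 = 0.1960/(87.9540*4.1180) = 0.0005
R_2 = 0.0880/(25.0140*4.1180) = 0.0009
R_3 = 0.1390/(85.3060*4.1180) = 0.0004
R_4 = 0.0320/(47.9840*4.1180) = 0.0002
R_conv_out = 1/(10.0390*4.1180) = 0.0242
R_total = 0.0468 K/W
Q = 128.8640 / 0.0468 = 2753.0609 W

R_total = 0.0468 K/W, Q = 2753.0609 W


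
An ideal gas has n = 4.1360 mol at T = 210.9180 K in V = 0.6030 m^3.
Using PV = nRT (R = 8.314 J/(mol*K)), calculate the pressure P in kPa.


P = nRT/V = 4.1360 * 8.314 * 210.9180 / 0.6030
= 7252.7748 / 0.6030 = 12027.8190 Pa = 12.0278 kPa

12.0278 kPa


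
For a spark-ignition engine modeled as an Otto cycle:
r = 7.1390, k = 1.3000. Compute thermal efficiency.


r^(k-1) = 1.8034
eta = 1 - 1/1.8034 = 0.4455 = 44.5491%

44.5491%


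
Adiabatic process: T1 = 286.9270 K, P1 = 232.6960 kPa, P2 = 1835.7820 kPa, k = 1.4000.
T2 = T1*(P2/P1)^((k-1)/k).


(k-1)/k = 0.2857
(P2/P1)^exp = 1.8042
T2 = 286.9270 * 1.8042 = 517.6859 K

517.6859 K


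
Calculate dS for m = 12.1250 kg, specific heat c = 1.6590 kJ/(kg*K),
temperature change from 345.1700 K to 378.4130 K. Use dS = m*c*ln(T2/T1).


T2/T1 = 1.0963
ln(T2/T1) = 0.0919
dS = 12.1250 * 1.6590 * 0.0919 = 1.8496 kJ/K

1.8496 kJ/K


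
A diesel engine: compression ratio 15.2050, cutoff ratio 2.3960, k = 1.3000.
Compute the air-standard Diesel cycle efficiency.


r^(k-1) = 2.2625
rc^k = 3.1141
eta = 0.4851 = 48.5126%

48.5126%


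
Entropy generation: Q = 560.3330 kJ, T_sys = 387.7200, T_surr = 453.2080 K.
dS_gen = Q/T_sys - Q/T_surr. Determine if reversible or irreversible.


dS_sys = 560.3330/387.7200 = 1.4452 kJ/K
dS_surr = -560.3330/453.2080 = -1.2364 kJ/K
dS_gen = 1.4452 - 1.2364 = 0.2088 kJ/K (irreversible)

dS_gen = 0.2088 kJ/K, irreversible


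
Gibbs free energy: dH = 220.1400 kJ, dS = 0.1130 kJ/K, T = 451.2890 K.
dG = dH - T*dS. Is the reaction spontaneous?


T*dS = 451.2890 * 0.1130 = 50.9957 kJ
dG = 220.1400 - 50.9957 = 169.1443 kJ (non-spontaneous)

dG = 169.1443 kJ, non-spontaneous


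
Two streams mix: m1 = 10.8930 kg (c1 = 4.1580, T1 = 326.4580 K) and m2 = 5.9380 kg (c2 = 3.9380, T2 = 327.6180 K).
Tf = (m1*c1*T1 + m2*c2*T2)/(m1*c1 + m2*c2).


num = 22447.2611
den = 68.6769
Tf = 326.8530 K

326.8530 K


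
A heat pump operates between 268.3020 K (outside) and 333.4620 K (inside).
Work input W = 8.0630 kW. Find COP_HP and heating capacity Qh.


COP = 333.4620 / 65.1600 = 5.1176
Qh = 5.1176 * 8.0630 = 41.2631 kW

COP = 5.1176, Qh = 41.2631 kW


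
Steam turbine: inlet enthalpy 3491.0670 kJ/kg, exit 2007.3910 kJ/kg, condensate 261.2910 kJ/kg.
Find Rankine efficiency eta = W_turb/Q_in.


W = 1483.6760 kJ/kg
Q_in = 3229.7760 kJ/kg
eta = 0.4594 = 45.9374%

eta = 45.9374%


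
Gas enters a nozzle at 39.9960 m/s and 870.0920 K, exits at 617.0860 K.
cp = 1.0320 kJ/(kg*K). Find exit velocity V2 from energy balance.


dT = 253.0060 K
2*cp*1000*dT = 522204.3840
V1^2 = 1599.6800
V2 = sqrt(523804.0640) = 723.7431 m/s

723.7431 m/s


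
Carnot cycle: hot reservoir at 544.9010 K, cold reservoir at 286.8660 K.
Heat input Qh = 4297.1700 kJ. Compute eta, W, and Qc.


eta = 1 - 286.8660/544.9010 = 0.4735
W = 0.4735 * 4297.1700 = 2034.9022 kJ
Qc = 4297.1700 - 2034.9022 = 2262.2678 kJ

eta = 47.3545%, W = 2034.9022 kJ, Qc = 2262.2678 kJ


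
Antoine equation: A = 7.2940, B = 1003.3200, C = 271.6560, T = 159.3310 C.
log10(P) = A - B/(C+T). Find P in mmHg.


C+T = 430.9870
B/(C+T) = 2.3280
log10(P) = 7.2940 - 2.3280 = 4.9660
P = 10^4.9660 = 92478.5799 mmHg

92478.5799 mmHg


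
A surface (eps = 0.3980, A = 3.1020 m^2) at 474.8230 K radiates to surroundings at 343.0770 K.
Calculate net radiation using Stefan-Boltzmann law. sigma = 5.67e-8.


T^4 = 5.0831e+10
Tsurr^4 = 1.3854e+10
Q = 0.3980 * 5.67e-8 * 3.1020 * 3.6977e+10 = 2588.4549 W

2588.4549 W


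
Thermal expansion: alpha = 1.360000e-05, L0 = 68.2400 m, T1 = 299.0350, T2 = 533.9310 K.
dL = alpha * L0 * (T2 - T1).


dT = 234.8960 K
dL = 1.360000e-05 * 68.2400 * 234.8960 = 0.217999 m
L_final = 68.457999 m

dL = 0.217999 m


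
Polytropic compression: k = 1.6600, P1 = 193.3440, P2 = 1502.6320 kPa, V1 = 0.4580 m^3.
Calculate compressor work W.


(k-1)/k = 0.3976
(P2/P1)^exp = 2.2598
W = 2.5152 * 193.3440 * 0.4580 * (2.2598 - 1) = 280.5752 kJ

280.5752 kJ


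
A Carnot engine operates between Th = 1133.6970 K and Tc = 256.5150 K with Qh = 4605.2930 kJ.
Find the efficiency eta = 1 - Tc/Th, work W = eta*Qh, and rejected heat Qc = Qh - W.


eta = 1 - 256.5150/1133.6970 = 0.7737
W = 0.7737 * 4605.2930 = 3563.2802 kJ
Qc = 4605.2930 - 3563.2802 = 1042.0128 kJ

eta = 77.3736%, W = 3563.2802 kJ, Qc = 1042.0128 kJ


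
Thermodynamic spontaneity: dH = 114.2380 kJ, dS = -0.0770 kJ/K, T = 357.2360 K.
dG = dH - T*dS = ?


T*dS = 357.2360 * -0.0770 = -27.5072 kJ
dG = 114.2380 + 27.5072 = 141.7452 kJ (non-spontaneous)

dG = 141.7452 kJ, non-spontaneous


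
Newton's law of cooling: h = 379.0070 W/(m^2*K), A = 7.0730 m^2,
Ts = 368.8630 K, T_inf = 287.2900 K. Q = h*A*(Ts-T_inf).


dT = 81.5730 K
Q = 379.0070 * 7.0730 * 81.5730 = 218674.0880 W

218674.0880 W


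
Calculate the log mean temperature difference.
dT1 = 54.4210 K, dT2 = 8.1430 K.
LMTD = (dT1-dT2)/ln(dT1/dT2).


dT1/dT2 = 6.6832
ln(dT1/dT2) = 1.8996
LMTD = 46.2780 / 1.8996 = 24.3621 K

24.3621 K


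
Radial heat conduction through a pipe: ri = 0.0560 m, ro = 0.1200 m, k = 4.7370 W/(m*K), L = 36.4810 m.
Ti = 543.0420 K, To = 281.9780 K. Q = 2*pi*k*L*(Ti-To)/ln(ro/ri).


dT = 261.0640 K
ln(ro/ri) = 0.7621
Q = 2*pi*4.7370*36.4810*261.0640 / 0.7621 = 371930.8394 W

371930.8394 W


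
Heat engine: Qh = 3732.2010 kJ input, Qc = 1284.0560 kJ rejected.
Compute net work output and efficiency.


W = 3732.2010 - 1284.0560 = 2448.1450 kJ
eta = 2448.1450 / 3732.2010 = 0.6560 = 65.5952%

W = 2448.1450 kJ, eta = 65.5952%


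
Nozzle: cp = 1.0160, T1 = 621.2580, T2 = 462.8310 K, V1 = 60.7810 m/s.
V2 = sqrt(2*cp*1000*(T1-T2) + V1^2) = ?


dT = 158.4270 K
2*cp*1000*dT = 321923.6640
V1^2 = 3694.3300
V2 = sqrt(325617.9940) = 570.6295 m/s

570.6295 m/s


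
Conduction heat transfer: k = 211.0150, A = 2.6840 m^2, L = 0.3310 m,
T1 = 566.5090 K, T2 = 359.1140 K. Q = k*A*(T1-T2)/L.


dT = 207.3950 K
Q = 211.0150 * 2.6840 * 207.3950 / 0.3310 = 354867.4190 W

354867.4190 W


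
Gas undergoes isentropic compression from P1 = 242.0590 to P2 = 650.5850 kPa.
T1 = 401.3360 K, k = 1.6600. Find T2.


(k-1)/k = 0.3976
(P2/P1)^exp = 1.4816
T2 = 401.3360 * 1.4816 = 594.6023 K

594.6023 K


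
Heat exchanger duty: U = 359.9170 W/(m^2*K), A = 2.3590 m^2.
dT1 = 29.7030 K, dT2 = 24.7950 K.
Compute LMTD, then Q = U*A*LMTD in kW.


LMTD = 27.1752 K
Q = 359.9170 * 2.3590 * 27.1752 = 23072.9225 W = 23.0729 kW

23.0729 kW


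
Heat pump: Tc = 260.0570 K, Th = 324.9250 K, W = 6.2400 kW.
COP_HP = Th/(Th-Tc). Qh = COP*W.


COP = 324.9250 / 64.8680 = 5.0090
Qh = 5.0090 * 6.2400 = 31.2563 kW

COP = 5.0090, Qh = 31.2563 kW


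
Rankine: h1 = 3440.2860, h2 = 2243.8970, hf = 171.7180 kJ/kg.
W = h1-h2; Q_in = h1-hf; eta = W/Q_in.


W = 1196.3890 kJ/kg
Q_in = 3268.5680 kJ/kg
eta = 0.3660 = 36.6028%

eta = 36.6028%


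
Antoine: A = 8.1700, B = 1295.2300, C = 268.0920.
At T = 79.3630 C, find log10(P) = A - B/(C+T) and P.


C+T = 347.4550
B/(C+T) = 3.7278
log10(P) = 8.1700 - 3.7278 = 4.4422
P = 10^4.4422 = 27684.5005 mmHg

27684.5005 mmHg


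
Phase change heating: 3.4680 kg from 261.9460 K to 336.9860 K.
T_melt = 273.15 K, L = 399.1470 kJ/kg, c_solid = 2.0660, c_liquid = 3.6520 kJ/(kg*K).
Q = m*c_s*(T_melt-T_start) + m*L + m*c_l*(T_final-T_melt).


Q1 (sensible, solid) = 3.4680 * 2.0660 * 11.2040 = 80.2754 kJ
Q2 (latent) = 3.4680 * 399.1470 = 1384.2418 kJ
Q3 (sensible, liquid) = 3.4680 * 3.6520 * 63.8360 = 808.4916 kJ
Q_total = 2273.0088 kJ

2273.0088 kJ


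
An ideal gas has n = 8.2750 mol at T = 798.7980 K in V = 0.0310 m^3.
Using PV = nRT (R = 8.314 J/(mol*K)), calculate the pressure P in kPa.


P = nRT/V = 8.2750 * 8.314 * 798.7980 / 0.0310
= 54955.9844 / 0.0310 = 1772773.6898 Pa = 1772.7737 kPa

1772.7737 kPa


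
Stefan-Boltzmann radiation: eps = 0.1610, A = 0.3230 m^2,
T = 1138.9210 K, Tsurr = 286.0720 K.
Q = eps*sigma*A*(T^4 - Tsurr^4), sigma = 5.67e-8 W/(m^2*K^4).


T^4 = 1.6826e+12
Tsurr^4 = 6.6973e+09
Q = 0.1610 * 5.67e-8 * 0.3230 * 1.6759e+12 = 4941.4425 W

4941.4425 W


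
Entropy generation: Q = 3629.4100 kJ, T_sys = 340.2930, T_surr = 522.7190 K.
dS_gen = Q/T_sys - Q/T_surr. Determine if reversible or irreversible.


dS_sys = 3629.4100/340.2930 = 10.6655 kJ/K
dS_surr = -3629.4100/522.7190 = -6.9433 kJ/K
dS_gen = 10.6655 - 6.9433 = 3.7222 kJ/K (irreversible)

dS_gen = 3.7222 kJ/K, irreversible


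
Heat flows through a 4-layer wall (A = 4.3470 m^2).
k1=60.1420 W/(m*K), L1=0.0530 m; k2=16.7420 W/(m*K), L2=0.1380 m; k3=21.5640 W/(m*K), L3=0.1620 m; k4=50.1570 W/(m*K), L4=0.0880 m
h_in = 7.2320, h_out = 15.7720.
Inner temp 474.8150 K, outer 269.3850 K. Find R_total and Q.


R_conv_in = 1/(7.2320*4.3470) = 0.0318
R_1 = 0.0530/(60.1420*4.3470) = 0.0002
R_2 = 0.1380/(16.7420*4.3470) = 0.0019
R_3 = 0.1620/(21.5640*4.3470) = 0.0017
R_4 = 0.0880/(50.1570*4.3470) = 0.0004
R_conv_out = 1/(15.7720*4.3470) = 0.0146
R_total = 0.0506 K/W
Q = 205.4300 / 0.0506 = 4057.8403 W

R_total = 0.0506 K/W, Q = 4057.8403 W


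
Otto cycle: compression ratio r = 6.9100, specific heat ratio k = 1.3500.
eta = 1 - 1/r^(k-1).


r^(k-1) = 1.9671
eta = 1 - 1/1.9671 = 0.4916 = 49.1627%

49.1627%


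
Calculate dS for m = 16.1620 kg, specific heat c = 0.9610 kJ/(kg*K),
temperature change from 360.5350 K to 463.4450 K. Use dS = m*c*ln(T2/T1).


T2/T1 = 1.2854
ln(T2/T1) = 0.2511
dS = 16.1620 * 0.9610 * 0.2511 = 3.9000 kJ/K

3.9000 kJ/K


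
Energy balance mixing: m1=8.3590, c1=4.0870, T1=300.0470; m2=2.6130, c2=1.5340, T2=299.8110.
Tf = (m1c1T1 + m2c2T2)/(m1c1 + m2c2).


num = 11452.3206
den = 38.1716
Tf = 300.0222 K

300.0222 K


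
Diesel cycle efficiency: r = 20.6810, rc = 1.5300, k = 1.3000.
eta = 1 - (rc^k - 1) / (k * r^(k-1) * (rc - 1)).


r^(k-1) = 2.4813
rc^k = 1.7382
eta = 0.5682 = 56.8201%

56.8201%


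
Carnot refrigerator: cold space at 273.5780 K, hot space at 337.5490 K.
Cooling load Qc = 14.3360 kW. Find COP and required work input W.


COP = 273.5780 / 63.9710 = 4.2766
W = 14.3360 / 4.2766 = 3.3522 kW

COP = 4.2766, W = 3.3522 kW


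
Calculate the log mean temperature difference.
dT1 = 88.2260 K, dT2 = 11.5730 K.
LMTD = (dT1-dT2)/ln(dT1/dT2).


dT1/dT2 = 7.6234
ln(dT1/dT2) = 2.0312
LMTD = 76.6530 / 2.0312 = 37.7373 K

37.7373 K


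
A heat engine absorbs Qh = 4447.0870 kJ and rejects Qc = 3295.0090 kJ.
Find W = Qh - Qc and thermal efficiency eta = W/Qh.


W = 4447.0870 - 3295.0090 = 1152.0780 kJ
eta = 1152.0780 / 4447.0870 = 0.2591 = 25.9064%

W = 1152.0780 kJ, eta = 25.9064%


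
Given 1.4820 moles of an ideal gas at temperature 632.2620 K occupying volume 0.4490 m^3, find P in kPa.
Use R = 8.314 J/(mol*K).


P = nRT/V = 1.4820 * 8.314 * 632.2620 / 0.4490
= 7790.3201 / 0.4490 = 17350.3789 Pa = 17.3504 kPa

17.3504 kPa
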